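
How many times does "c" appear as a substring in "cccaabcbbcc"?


Searching for "c" in "cccaabcbbcc"
Scanning each position:
  Position 0: "c" => MATCH
  Position 1: "c" => MATCH
  Position 2: "c" => MATCH
  Position 3: "a" => no
  Position 4: "a" => no
  Position 5: "b" => no
  Position 6: "c" => MATCH
  Position 7: "b" => no
  Position 8: "b" => no
  Position 9: "c" => MATCH
  Position 10: "c" => MATCH
Total occurrences: 6

6


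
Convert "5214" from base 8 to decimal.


Input: "5214" in base 8
Positional expansion:
  Digit '5' (value 5) x 8^3 = 2560
  Digit '2' (value 2) x 8^2 = 128
  Digit '1' (value 1) x 8^1 = 8
  Digit '4' (value 4) x 8^0 = 4
Sum = 2700

2700


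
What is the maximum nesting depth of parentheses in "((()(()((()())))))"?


Input: "((()(()((()())))))"
Tracking depth:
  Position 0 '(': depth becomes 1
  Position 1 '(': depth becomes 2
  Position 2 '(': depth becomes 3
  Position 3 ')': depth becomes 2
  Position 4 '(': depth becomes 3
  Position 5 '(': depth becomes 4
  Position 6 ')': depth becomes 3
  Position 7 '(': depth becomes 4
  Position 8 '(': depth becomes 5
  Position 9 '(': depth becomes 6
  Position 10 ')': depth becomes 5
  Position 11 '(': depth becomes 6
  Position 12 ')': depth becomes 5
  Position 13 ')': depth becomes 4
  Position 14 ')': depth becomes 3
  Position 15 ')': depth becomes 2
  Position 16 ')': depth becomes 1
  Position 17 ')': depth becomes 0
Maximum depth reached: 6

6


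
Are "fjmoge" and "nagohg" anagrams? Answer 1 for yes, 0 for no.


Strings: "fjmoge", "nagohg"
Sorted first:  efgjmo
Sorted second: agghno
Differ at position 0: 'e' vs 'a' => not anagrams

0


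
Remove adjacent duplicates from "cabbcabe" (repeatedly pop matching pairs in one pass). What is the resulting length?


Input: cabbcabe
Stack-based adjacent duplicate removal:
  Read 'c': push. Stack: c
  Read 'a': push. Stack: ca
  Read 'b': push. Stack: cab
  Read 'b': matches stack top 'b' => pop. Stack: ca
  Read 'c': push. Stack: cac
  Read 'a': push. Stack: caca
  Read 'b': push. Stack: cacab
  Read 'e': push. Stack: cacabe
Final stack: "cacabe" (length 6)

6


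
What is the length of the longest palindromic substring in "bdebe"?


Input: "bdebe"
Checking substrings for palindromes:
  [2:5] "ebe" (len 3) => palindrome
Longest palindromic substring: "ebe" with length 3

3


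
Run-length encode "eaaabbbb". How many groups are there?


Input: eaaabbbb
Scanning for consecutive runs:
  Group 1: 'e' x 1 (positions 0-0)
  Group 2: 'a' x 3 (positions 1-3)
  Group 3: 'b' x 4 (positions 4-7)
Total groups: 3

3


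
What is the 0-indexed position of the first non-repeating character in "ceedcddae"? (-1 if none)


Input: ceedcddae
Character frequencies:
  'a': 1
  'c': 2
  'd': 3
  'e': 3
Scanning left to right for freq == 1:
  Position 0 ('c'): freq=2, skip
  Position 1 ('e'): freq=3, skip
  Position 2 ('e'): freq=3, skip
  Position 3 ('d'): freq=3, skip
  Position 4 ('c'): freq=2, skip
  Position 5 ('d'): freq=3, skip
  Position 6 ('d'): freq=3, skip
  Position 7 ('a'): unique! => answer = 7

7


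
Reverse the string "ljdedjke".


Input: ljdedjke
Reading characters right to left:
  Position 7: 'e'
  Position 6: 'k'
  Position 5: 'j'
  Position 4: 'd'
  Position 3: 'e'
  Position 2: 'd'
  Position 1: 'j'
  Position 0: 'l'
Reversed: ekjdedjl

ekjdedjl


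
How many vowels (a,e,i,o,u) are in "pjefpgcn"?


Input: pjefpgcn
Checking each character:
  'p' at position 0: consonant
  'j' at position 1: consonant
  'e' at position 2: vowel (running total: 1)
  'f' at position 3: consonant
  'p' at position 4: consonant
  'g' at position 5: consonant
  'c' at position 6: consonant
  'n' at position 7: consonant
Total vowels: 1

1


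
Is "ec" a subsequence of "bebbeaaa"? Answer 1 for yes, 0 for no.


Check if "ec" is a subsequence of "bebbeaaa"
Greedy scan:
  Position 0 ('b'): no match needed
  Position 1 ('e'): matches sub[0] = 'e'
  Position 2 ('b'): no match needed
  Position 3 ('b'): no match needed
  Position 4 ('e'): no match needed
  Position 5 ('a'): no match needed
  Position 6 ('a'): no match needed
  Position 7 ('a'): no match needed
Only matched 1/2 characters => not a subsequence

0


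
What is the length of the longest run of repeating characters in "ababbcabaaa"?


Input: "ababbcabaaa"
Scanning for longest run:
  Position 1 ('b'): new char, reset run to 1
  Position 2 ('a'): new char, reset run to 1
  Position 3 ('b'): new char, reset run to 1
  Position 4 ('b'): continues run of 'b', length=2
  Position 5 ('c'): new char, reset run to 1
  Position 6 ('a'): new char, reset run to 1
  Position 7 ('b'): new char, reset run to 1
  Position 8 ('a'): new char, reset run to 1
  Position 9 ('a'): continues run of 'a', length=2
  Position 10 ('a'): continues run of 'a', length=3
Longest run: 'a' with length 3

3


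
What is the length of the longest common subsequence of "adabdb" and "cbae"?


LCS of "adabdb" and "cbae"
DP table:
           c    b    a    e
      0    0    0    0    0
  a   0    0    0    1    1
  d   0    0    0    1    1
  a   0    0    0    1    1
  b   0    0    1    1    1
  d   0    0    1    1    1
  b   0    0    1    1    1
LCS length = dp[6][4] = 1

1


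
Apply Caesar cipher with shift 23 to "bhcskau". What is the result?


Caesar cipher: shift "bhcskau" by 23
  'b' (pos 1) + 23 = pos 24 = 'y'
  'h' (pos 7) + 23 = pos 4 = 'e'
  'c' (pos 2) + 23 = pos 25 = 'z'
  's' (pos 18) + 23 = pos 15 = 'p'
  'k' (pos 10) + 23 = pos 7 = 'h'
  'a' (pos 0) + 23 = pos 23 = 'x'
  'u' (pos 20) + 23 = pos 17 = 'r'
Result: yezphxr

yezphxr


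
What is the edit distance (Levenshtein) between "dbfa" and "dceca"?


Computing edit distance: "dbfa" -> "dceca"
DP table:
           d    c    e    c    a
      0    1    2    3    4    5
  d   1    0    1    2    3    4
  b   2    1    1    2    3    4
  f   3    2    2    2    3    4
  a   4    3    3    3    3    3
Edit distance = dp[4][5] = 3

3


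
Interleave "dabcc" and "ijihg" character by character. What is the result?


Interleaving "dabcc" and "ijihg":
  Position 0: 'd' from first, 'i' from second => "di"
  Position 1: 'a' from first, 'j' from second => "aj"
  Position 2: 'b' from first, 'i' from second => "bi"
  Position 3: 'c' from first, 'h' from second => "ch"
  Position 4: 'c' from first, 'g' from second => "cg"
Result: diajbichcg

diajbichcg


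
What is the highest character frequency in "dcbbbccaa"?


Input: dcbbbccaa
Character counts:
  'a': 2
  'b': 3
  'c': 3
  'd': 1
Maximum frequency: 3

3


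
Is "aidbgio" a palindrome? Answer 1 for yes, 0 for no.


Input: aidbgio
Reversed: oigbdia
  Compare pos 0 ('a') with pos 6 ('o'): MISMATCH
  Compare pos 1 ('i') with pos 5 ('i'): match
  Compare pos 2 ('d') with pos 4 ('g'): MISMATCH
Result: not a palindrome

0


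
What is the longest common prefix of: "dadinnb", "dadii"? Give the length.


Words: dadinnb, dadii
  Position 0: all 'd' => match
  Position 1: all 'a' => match
  Position 2: all 'd' => match
  Position 3: all 'i' => match
  Position 4: ('n', 'i') => mismatch, stop
LCP = "dadi" (length 4)

4


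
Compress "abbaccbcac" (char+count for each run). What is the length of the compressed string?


Input: abbaccbcac
Runs:
  'a' x 1 => "a1"
  'b' x 2 => "b2"
  'a' x 1 => "a1"
  'c' x 2 => "c2"
  'b' x 1 => "b1"
  'c' x 1 => "c1"
  'a' x 1 => "a1"
  'c' x 1 => "c1"
Compressed: "a1b2a1c2b1c1a1c1"
Compressed length: 16

16


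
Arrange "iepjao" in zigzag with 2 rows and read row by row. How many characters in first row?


Zigzag "iepjao" into 2 rows:
Placing characters:
  'i' => row 0
  'e' => row 1
  'p' => row 0
  'j' => row 1
  'a' => row 0
  'o' => row 1
Rows:
  Row 0: "ipa"
  Row 1: "ejo"
First row length: 3

3


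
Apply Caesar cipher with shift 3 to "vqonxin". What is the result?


Caesar cipher: shift "vqonxin" by 3
  'v' (pos 21) + 3 = pos 24 = 'y'
  'q' (pos 16) + 3 = pos 19 = 't'
  'o' (pos 14) + 3 = pos 17 = 'r'
  'n' (pos 13) + 3 = pos 16 = 'q'
  'x' (pos 23) + 3 = pos 0 = 'a'
  'i' (pos 8) + 3 = pos 11 = 'l'
  'n' (pos 13) + 3 = pos 16 = 'q'
Result: ytrqalq

ytrqalq


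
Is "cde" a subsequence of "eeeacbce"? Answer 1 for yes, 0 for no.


Check if "cde" is a subsequence of "eeeacbce"
Greedy scan:
  Position 0 ('e'): no match needed
  Position 1 ('e'): no match needed
  Position 2 ('e'): no match needed
  Position 3 ('a'): no match needed
  Position 4 ('c'): matches sub[0] = 'c'
  Position 5 ('b'): no match needed
  Position 6 ('c'): no match needed
  Position 7 ('e'): no match needed
Only matched 1/3 characters => not a subsequence

0


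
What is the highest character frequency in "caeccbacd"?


Input: caeccbacd
Character counts:
  'a': 2
  'b': 1
  'c': 4
  'd': 1
  'e': 1
Maximum frequency: 4

4


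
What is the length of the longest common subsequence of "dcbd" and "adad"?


LCS of "dcbd" and "adad"
DP table:
           a    d    a    d
      0    0    0    0    0
  d   0    0    1    1    1
  c   0    0    1    1    1
  b   0    0    1    1    1
  d   0    0    1    1    2
LCS length = dp[4][4] = 2

2


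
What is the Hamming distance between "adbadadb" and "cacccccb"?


Comparing "adbadadb" and "cacccccb" position by position:
  Position 0: 'a' vs 'c' => differ
  Position 1: 'd' vs 'a' => differ
  Position 2: 'b' vs 'c' => differ
  Position 3: 'a' vs 'c' => differ
  Position 4: 'd' vs 'c' => differ
  Position 5: 'a' vs 'c' => differ
  Position 6: 'd' vs 'c' => differ
  Position 7: 'b' vs 'b' => same
Total differences (Hamming distance): 7

7


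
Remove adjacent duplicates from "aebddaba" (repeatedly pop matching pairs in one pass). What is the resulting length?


Input: aebddaba
Stack-based adjacent duplicate removal:
  Read 'a': push. Stack: a
  Read 'e': push. Stack: ae
  Read 'b': push. Stack: aeb
  Read 'd': push. Stack: aebd
  Read 'd': matches stack top 'd' => pop. Stack: aeb
  Read 'a': push. Stack: aeba
  Read 'b': push. Stack: aebab
  Read 'a': push. Stack: aebaba
Final stack: "aebaba" (length 6)

6


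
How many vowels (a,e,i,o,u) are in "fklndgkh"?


Input: fklndgkh
Checking each character:
  'f' at position 0: consonant
  'k' at position 1: consonant
  'l' at position 2: consonant
  'n' at position 3: consonant
  'd' at position 4: consonant
  'g' at position 5: consonant
  'k' at position 6: consonant
  'h' at position 7: consonant
Total vowels: 0

0


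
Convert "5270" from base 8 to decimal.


Input: "5270" in base 8
Positional expansion:
  Digit '5' (value 5) x 8^3 = 2560
  Digit '2' (value 2) x 8^2 = 128
  Digit '7' (value 7) x 8^1 = 56
  Digit '0' (value 0) x 8^0 = 0
Sum = 2744

2744


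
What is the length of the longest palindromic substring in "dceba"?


Input: "dceba"
Checking substrings for palindromes:
  No multi-char palindromic substrings found
Longest palindromic substring: "d" with length 1

1


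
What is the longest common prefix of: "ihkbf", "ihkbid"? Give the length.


Words: ihkbf, ihkbid
  Position 0: all 'i' => match
  Position 1: all 'h' => match
  Position 2: all 'k' => match
  Position 3: all 'b' => match
  Position 4: ('f', 'i') => mismatch, stop
LCP = "ihkb" (length 4)

4


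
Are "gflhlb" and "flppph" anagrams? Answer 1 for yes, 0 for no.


Strings: "gflhlb", "flppph"
Sorted first:  bfghll
Sorted second: fhlppp
Differ at position 0: 'b' vs 'f' => not anagrams

0


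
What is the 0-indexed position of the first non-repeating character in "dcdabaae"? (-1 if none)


Input: dcdabaae
Character frequencies:
  'a': 3
  'b': 1
  'c': 1
  'd': 2
  'e': 1
Scanning left to right for freq == 1:
  Position 0 ('d'): freq=2, skip
  Position 1 ('c'): unique! => answer = 1

1


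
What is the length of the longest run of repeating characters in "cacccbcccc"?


Input: "cacccbcccc"
Scanning for longest run:
  Position 1 ('a'): new char, reset run to 1
  Position 2 ('c'): new char, reset run to 1
  Position 3 ('c'): continues run of 'c', length=2
  Position 4 ('c'): continues run of 'c', length=3
  Position 5 ('b'): new char, reset run to 1
  Position 6 ('c'): new char, reset run to 1
  Position 7 ('c'): continues run of 'c', length=2
  Position 8 ('c'): continues run of 'c', length=3
  Position 9 ('c'): continues run of 'c', length=4
Longest run: 'c' with length 4

4


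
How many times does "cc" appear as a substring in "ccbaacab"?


Searching for "cc" in "ccbaacab"
Scanning each position:
  Position 0: "cc" => MATCH
  Position 1: "cb" => no
  Position 2: "ba" => no
  Position 3: "aa" => no
  Position 4: "ac" => no
  Position 5: "ca" => no
  Position 6: "ab" => no
Total occurrences: 1

1


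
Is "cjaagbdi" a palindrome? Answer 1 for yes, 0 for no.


Input: cjaagbdi
Reversed: idbgaajc
  Compare pos 0 ('c') with pos 7 ('i'): MISMATCH
  Compare pos 1 ('j') with pos 6 ('d'): MISMATCH
  Compare pos 2 ('a') with pos 5 ('b'): MISMATCH
  Compare pos 3 ('a') with pos 4 ('g'): MISMATCH
Result: not a palindrome

0


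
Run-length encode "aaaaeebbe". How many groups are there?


Input: aaaaeebbe
Scanning for consecutive runs:
  Group 1: 'a' x 4 (positions 0-3)
  Group 2: 'e' x 2 (positions 4-5)
  Group 3: 'b' x 2 (positions 6-7)
  Group 4: 'e' x 1 (positions 8-8)
Total groups: 4

4


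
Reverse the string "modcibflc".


Input: modcibflc
Reading characters right to left:
  Position 8: 'c'
  Position 7: 'l'
  Position 6: 'f'
  Position 5: 'b'
  Position 4: 'i'
  Position 3: 'c'
  Position 2: 'd'
  Position 1: 'o'
  Position 0: 'm'
Reversed: clfbicdom

clfbicdom


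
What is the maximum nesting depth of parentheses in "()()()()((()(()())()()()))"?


Input: "()()()()((()(()())()()()))"
Tracking depth:
  Position 0 '(': depth becomes 1
  Position 1 ')': depth becomes 0
  Position 2 '(': depth becomes 1
  Position 3 ')': depth becomes 0
  Position 4 '(': depth becomes 1
  Position 5 ')': depth becomes 0
  Position 6 '(': depth becomes 1
  Position 7 ')': depth becomes 0
  Position 8 '(': depth becomes 1
  Position 9 '(': depth becomes 2
  Position 10 '(': depth becomes 3
  Position 11 ')': depth becomes 2
  Position 12 '(': depth becomes 3
  Position 13 '(': depth becomes 4
  Position 14 ')': depth becomes 3
  Position 15 '(': depth becomes 4
  Position 16 ')': depth becomes 3
  Position 17 ')': depth becomes 2
  Position 18 '(': depth becomes 3
  Position 19 ')': depth becomes 2
  Position 20 '(': depth becomes 3
  Position 21 ')': depth becomes 2
  Position 22 '(': depth becomes 3
  Position 23 ')': depth becomes 2
  Position 24 ')': depth becomes 1
  Position 25 ')': depth becomes 0
Maximum depth reached: 4

4


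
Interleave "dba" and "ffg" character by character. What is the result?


Interleaving "dba" and "ffg":
  Position 0: 'd' from first, 'f' from second => "df"
  Position 1: 'b' from first, 'f' from second => "bf"
  Position 2: 'a' from first, 'g' from second => "ag"
Result: dfbfag

dfbfag


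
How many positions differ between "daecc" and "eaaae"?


Comparing "daecc" and "eaaae" position by position:
  Position 0: 'd' vs 'e' => DIFFER
  Position 1: 'a' vs 'a' => same
  Position 2: 'e' vs 'a' => DIFFER
  Position 3: 'c' vs 'a' => DIFFER
  Position 4: 'c' vs 'e' => DIFFER
Positions that differ: 4

4


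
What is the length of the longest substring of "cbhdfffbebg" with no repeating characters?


Input: "cbhdfffbebg"
Sliding window (track last position of each char):
  Position 0 ('c'): window [0,0] length 1 -- new best
  Position 1 ('b'): window [0,1] length 2 -- new best
  Position 2 ('h'): window [0,2] length 3 -- new best
  Position 3 ('d'): window [0,3] length 4 -- new best
  Position 4 ('f'): window [0,4] length 5 -- new best
  Position 5 ('f'): repeat (last at 4), move window start to 5
  Position 5 ('f'): window [5,5] length 1
  Position 6 ('f'): repeat (last at 5), move window start to 6
  Position 6 ('f'): window [6,6] length 1
  Position 7 ('b'): window [6,7] length 2
  Position 8 ('e'): window [6,8] length 3
  Position 9 ('b'): repeat (last at 7), move window start to 8
  Position 9 ('b'): window [8,9] length 2
  Position 10 ('g'): window [8,10] length 3
Longest substring with no repeats: "cbhdf" with length 5

5


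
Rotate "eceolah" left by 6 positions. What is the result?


Input: "eceolah", rotate left by 6
First 6 characters: "eceola"
Remaining characters: "h"
Concatenate remaining + first: "h" + "eceola" = "heceola"

heceola


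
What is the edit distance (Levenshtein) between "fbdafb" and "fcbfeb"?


Computing edit distance: "fbdafb" -> "fcbfeb"
DP table:
           f    c    b    f    e    b
      0    1    2    3    4    5    6
  f   1    0    1    2    3    4    5
  b   2    1    1    1    2    3    4
  d   3    2    2    2    2    3    4
  a   4    3    3    3    3    3    4
  f   5    4    4    4    3    4    4
  b   6    5    5    4    4    4    4
Edit distance = dp[6][6] = 4

4


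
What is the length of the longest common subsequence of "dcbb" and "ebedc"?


LCS of "dcbb" and "ebedc"
DP table:
           e    b    e    d    c
      0    0    0    0    0    0
  d   0    0    0    0    1    1
  c   0    0    0    0    1    2
  b   0    0    1    1    1    2
  b   0    0    1    1    1    2
LCS length = dp[4][5] = 2

2


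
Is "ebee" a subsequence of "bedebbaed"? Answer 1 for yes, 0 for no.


Check if "ebee" is a subsequence of "bedebbaed"
Greedy scan:
  Position 0 ('b'): no match needed
  Position 1 ('e'): matches sub[0] = 'e'
  Position 2 ('d'): no match needed
  Position 3 ('e'): no match needed
  Position 4 ('b'): matches sub[1] = 'b'
  Position 5 ('b'): no match needed
  Position 6 ('a'): no match needed
  Position 7 ('e'): matches sub[2] = 'e'
  Position 8 ('d'): no match needed
Only matched 3/4 characters => not a subsequence

0


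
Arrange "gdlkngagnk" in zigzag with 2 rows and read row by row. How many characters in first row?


Zigzag "gdlkngagnk" into 2 rows:
Placing characters:
  'g' => row 0
  'd' => row 1
  'l' => row 0
  'k' => row 1
  'n' => row 0
  'g' => row 1
  'a' => row 0
  'g' => row 1
  'n' => row 0
  'k' => row 1
Rows:
  Row 0: "glnan"
  Row 1: "dkggk"
First row length: 5

5


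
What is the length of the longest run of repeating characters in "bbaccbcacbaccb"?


Input: "bbaccbcacbaccb"
Scanning for longest run:
  Position 1 ('b'): continues run of 'b', length=2
  Position 2 ('a'): new char, reset run to 1
  Position 3 ('c'): new char, reset run to 1
  Position 4 ('c'): continues run of 'c', length=2
  Position 5 ('b'): new char, reset run to 1
  Position 6 ('c'): new char, reset run to 1
  Position 7 ('a'): new char, reset run to 1
  Position 8 ('c'): new char, reset run to 1
  Position 9 ('b'): new char, reset run to 1
  Position 10 ('a'): new char, reset run to 1
  Position 11 ('c'): new char, reset run to 1
  Position 12 ('c'): continues run of 'c', length=2
  Position 13 ('b'): new char, reset run to 1
Longest run: 'b' with length 2

2


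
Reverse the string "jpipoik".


Input: jpipoik
Reading characters right to left:
  Position 6: 'k'
  Position 5: 'i'
  Position 4: 'o'
  Position 3: 'p'
  Position 2: 'i'
  Position 1: 'p'
  Position 0: 'j'
Reversed: kiopipj

kiopipj


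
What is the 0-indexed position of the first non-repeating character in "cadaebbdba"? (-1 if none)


Input: cadaebbdba
Character frequencies:
  'a': 3
  'b': 3
  'c': 1
  'd': 2
  'e': 1
Scanning left to right for freq == 1:
  Position 0 ('c'): unique! => answer = 0

0


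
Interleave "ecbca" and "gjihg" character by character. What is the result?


Interleaving "ecbca" and "gjihg":
  Position 0: 'e' from first, 'g' from second => "eg"
  Position 1: 'c' from first, 'j' from second => "cj"
  Position 2: 'b' from first, 'i' from second => "bi"
  Position 3: 'c' from first, 'h' from second => "ch"
  Position 4: 'a' from first, 'g' from second => "ag"
Result: egcjbichag

egcjbichag


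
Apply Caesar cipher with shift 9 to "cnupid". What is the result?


Caesar cipher: shift "cnupid" by 9
  'c' (pos 2) + 9 = pos 11 = 'l'
  'n' (pos 13) + 9 = pos 22 = 'w'
  'u' (pos 20) + 9 = pos 3 = 'd'
  'p' (pos 15) + 9 = pos 24 = 'y'
  'i' (pos 8) + 9 = pos 17 = 'r'
  'd' (pos 3) + 9 = pos 12 = 'm'
Result: lwdyrm

lwdyrm


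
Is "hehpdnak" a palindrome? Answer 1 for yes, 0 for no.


Input: hehpdnak
Reversed: kandpheh
  Compare pos 0 ('h') with pos 7 ('k'): MISMATCH
  Compare pos 1 ('e') with pos 6 ('a'): MISMATCH
  Compare pos 2 ('h') with pos 5 ('n'): MISMATCH
  Compare pos 3 ('p') with pos 4 ('d'): MISMATCH
Result: not a palindrome

0


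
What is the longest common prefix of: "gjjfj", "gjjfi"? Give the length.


Words: gjjfj, gjjfi
  Position 0: all 'g' => match
  Position 1: all 'j' => match
  Position 2: all 'j' => match
  Position 3: all 'f' => match
  Position 4: ('j', 'i') => mismatch, stop
LCP = "gjjf" (length 4)

4


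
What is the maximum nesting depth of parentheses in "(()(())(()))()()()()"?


Input: "(()(())(()))()()()()"
Tracking depth:
  Position 0 '(': depth becomes 1
  Position 1 '(': depth becomes 2
  Position 2 ')': depth becomes 1
  Position 3 '(': depth becomes 2
  Position 4 '(': depth becomes 3
  Position 5 ')': depth becomes 2
  Position 6 ')': depth becomes 1
  Position 7 '(': depth becomes 2
  Position 8 '(': depth becomes 3
  Position 9 ')': depth becomes 2
  Position 10 ')': depth becomes 1
  Position 11 ')': depth becomes 0
  Position 12 '(': depth becomes 1
  Position 13 ')': depth becomes 0
  Position 14 '(': depth becomes 1
  Position 15 ')': depth becomes 0
  Position 16 '(': depth becomes 1
  Position 17 ')': depth becomes 0
  Position 18 '(': depth becomes 1
  Position 19 ')': depth becomes 0
Maximum depth reached: 3

3


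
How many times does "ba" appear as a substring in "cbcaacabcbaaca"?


Searching for "ba" in "cbcaacabcbaaca"
Scanning each position:
  Position 0: "cb" => no
  Position 1: "bc" => no
  Position 2: "ca" => no
  Position 3: "aa" => no
  Position 4: "ac" => no
  Position 5: "ca" => no
  Position 6: "ab" => no
  Position 7: "bc" => no
  Position 8: "cb" => no
  Position 9: "ba" => MATCH
  Position 10: "aa" => no
  Position 11: "ac" => no
  Position 12: "ca" => no
Total occurrences: 1

1


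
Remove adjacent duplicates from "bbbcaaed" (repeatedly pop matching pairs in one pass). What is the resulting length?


Input: bbbcaaed
Stack-based adjacent duplicate removal:
  Read 'b': push. Stack: b
  Read 'b': matches stack top 'b' => pop. Stack: (empty)
  Read 'b': push. Stack: b
  Read 'c': push. Stack: bc
  Read 'a': push. Stack: bca
  Read 'a': matches stack top 'a' => pop. Stack: bc
  Read 'e': push. Stack: bce
  Read 'd': push. Stack: bced
Final stack: "bced" (length 4)

4


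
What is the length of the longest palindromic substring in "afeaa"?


Input: "afeaa"
Checking substrings for palindromes:
  [3:5] "aa" (len 2) => palindrome
Longest palindromic substring: "aa" with length 2

2


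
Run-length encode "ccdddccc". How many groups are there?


Input: ccdddccc
Scanning for consecutive runs:
  Group 1: 'c' x 2 (positions 0-1)
  Group 2: 'd' x 3 (positions 2-4)
  Group 3: 'c' x 3 (positions 5-7)
Total groups: 3

3


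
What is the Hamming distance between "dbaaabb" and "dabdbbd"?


Comparing "dbaaabb" and "dabdbbd" position by position:
  Position 0: 'd' vs 'd' => same
  Position 1: 'b' vs 'a' => differ
  Position 2: 'a' vs 'b' => differ
  Position 3: 'a' vs 'd' => differ
  Position 4: 'a' vs 'b' => differ
  Position 5: 'b' vs 'b' => same
  Position 6: 'b' vs 'd' => differ
Total differences (Hamming distance): 5

5


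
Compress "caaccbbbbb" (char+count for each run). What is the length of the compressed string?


Input: caaccbbbbb
Runs:
  'c' x 1 => "c1"
  'a' x 2 => "a2"
  'c' x 2 => "c2"
  'b' x 5 => "b5"
Compressed: "c1a2c2b5"
Compressed length: 8

8


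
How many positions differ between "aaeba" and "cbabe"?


Comparing "aaeba" and "cbabe" position by position:
  Position 0: 'a' vs 'c' => DIFFER
  Position 1: 'a' vs 'b' => DIFFER
  Position 2: 'e' vs 'a' => DIFFER
  Position 3: 'b' vs 'b' => same
  Position 4: 'a' vs 'e' => DIFFER
Positions that differ: 4

4


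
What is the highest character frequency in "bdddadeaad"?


Input: bdddadeaad
Character counts:
  'a': 3
  'b': 1
  'd': 5
  'e': 1
Maximum frequency: 5

5


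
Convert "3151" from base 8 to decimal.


Input: "3151" in base 8
Positional expansion:
  Digit '3' (value 3) x 8^3 = 1536
  Digit '1' (value 1) x 8^2 = 64
  Digit '5' (value 5) x 8^1 = 40
  Digit '1' (value 1) x 8^0 = 1
Sum = 1641

1641


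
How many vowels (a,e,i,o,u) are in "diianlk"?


Input: diianlk
Checking each character:
  'd' at position 0: consonant
  'i' at position 1: vowel (running total: 1)
  'i' at position 2: vowel (running total: 2)
  'a' at position 3: vowel (running total: 3)
  'n' at position 4: consonant
  'l' at position 5: consonant
  'k' at position 6: consonant
Total vowels: 3

3


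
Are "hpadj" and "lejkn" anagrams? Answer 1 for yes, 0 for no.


Strings: "hpadj", "lejkn"
Sorted first:  adhjp
Sorted second: ejkln
Differ at position 0: 'a' vs 'e' => not anagrams

0


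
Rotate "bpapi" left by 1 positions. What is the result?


Input: "bpapi", rotate left by 1
First 1 characters: "b"
Remaining characters: "papi"
Concatenate remaining + first: "papi" + "b" = "papib"

papib


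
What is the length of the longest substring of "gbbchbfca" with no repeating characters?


Input: "gbbchbfca"
Sliding window (track last position of each char):
  Position 0 ('g'): window [0,0] length 1 -- new best
  Position 1 ('b'): window [0,1] length 2 -- new best
  Position 2 ('b'): repeat (last at 1), move window start to 2
  Position 2 ('b'): window [2,2] length 1
  Position 3 ('c'): window [2,3] length 2
  Position 4 ('h'): window [2,4] length 3 -- new best
  Position 5 ('b'): repeat (last at 2), move window start to 3
  Position 5 ('b'): window [3,5] length 3
  Position 6 ('f'): window [3,6] length 4 -- new best
  Position 7 ('c'): repeat (last at 3), move window start to 4
  Position 7 ('c'): window [4,7] length 4
  Position 8 ('a'): window [4,8] length 5 -- new best
Longest substring with no repeats: "hbfca" with length 5

5


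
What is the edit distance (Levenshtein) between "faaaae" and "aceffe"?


Computing edit distance: "faaaae" -> "aceffe"
DP table:
           a    c    e    f    f    e
      0    1    2    3    4    5    6
  f   1    1    2    3    3    4    5
  a   2    1    2    3    4    4    5
  a   3    2    2    3    4    5    5
  a   4    3    3    3    4    5    6
  a   5    4    4    4    4    5    6
  e   6    5    5    4    5    5    5
Edit distance = dp[6][6] = 5

5


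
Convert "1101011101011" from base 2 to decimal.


Input: "1101011101011" in base 2
Positional expansion:
  Digit '1' (value 1) x 2^12 = 4096
  Digit '1' (value 1) x 2^11 = 2048
  Digit '0' (value 0) x 2^10 = 0
  Digit '1' (value 1) x 2^9 = 512
  Digit '0' (value 0) x 2^8 = 0
  Digit '1' (value 1) x 2^7 = 128
  Digit '1' (value 1) x 2^6 = 64
  Digit '1' (value 1) x 2^5 = 32
  Digit '0' (value 0) x 2^4 = 0
  Digit '1' (value 1) x 2^3 = 8
  Digit '0' (value 0) x 2^2 = 0
  Digit '1' (value 1) x 2^1 = 2
  Digit '1' (value 1) x 2^0 = 1
Sum = 6891

6891


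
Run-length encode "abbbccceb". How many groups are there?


Input: abbbccceb
Scanning for consecutive runs:
  Group 1: 'a' x 1 (positions 0-0)
  Group 2: 'b' x 3 (positions 1-3)
  Group 3: 'c' x 3 (positions 4-6)
  Group 4: 'e' x 1 (positions 7-7)
  Group 5: 'b' x 1 (positions 8-8)
Total groups: 5

5


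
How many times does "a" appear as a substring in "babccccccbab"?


Searching for "a" in "babccccccbab"
Scanning each position:
  Position 0: "b" => no
  Position 1: "a" => MATCH
  Position 2: "b" => no
  Position 3: "c" => no
  Position 4: "c" => no
  Position 5: "c" => no
  Position 6: "c" => no
  Position 7: "c" => no
  Position 8: "c" => no
  Position 9: "b" => no
  Position 10: "a" => MATCH
  Position 11: "b" => no
Total occurrences: 2

2


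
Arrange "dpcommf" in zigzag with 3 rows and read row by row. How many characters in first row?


Zigzag "dpcommf" into 3 rows:
Placing characters:
  'd' => row 0
  'p' => row 1
  'c' => row 2
  'o' => row 1
  'm' => row 0
  'm' => row 1
  'f' => row 2
Rows:
  Row 0: "dm"
  Row 1: "pom"
  Row 2: "cf"
First row length: 2

2


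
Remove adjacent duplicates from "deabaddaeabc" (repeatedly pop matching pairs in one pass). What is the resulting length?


Input: deabaddaeabc
Stack-based adjacent duplicate removal:
  Read 'd': push. Stack: d
  Read 'e': push. Stack: de
  Read 'a': push. Stack: dea
  Read 'b': push. Stack: deab
  Read 'a': push. Stack: deaba
  Read 'd': push. Stack: deabad
  Read 'd': matches stack top 'd' => pop. Stack: deaba
  Read 'a': matches stack top 'a' => pop. Stack: deab
  Read 'e': push. Stack: deabe
  Read 'a': push. Stack: deabea
  Read 'b': push. Stack: deabeab
  Read 'c': push. Stack: deabeabc
Final stack: "deabeabc" (length 8)

8


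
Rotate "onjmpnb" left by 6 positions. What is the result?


Input: "onjmpnb", rotate left by 6
First 6 characters: "onjmpn"
Remaining characters: "b"
Concatenate remaining + first: "b" + "onjmpn" = "bonjmpn"

bonjmpn


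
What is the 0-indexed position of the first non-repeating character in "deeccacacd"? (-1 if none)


Input: deeccacacd
Character frequencies:
  'a': 2
  'c': 4
  'd': 2
  'e': 2
Scanning left to right for freq == 1:
  Position 0 ('d'): freq=2, skip
  Position 1 ('e'): freq=2, skip
  Position 2 ('e'): freq=2, skip
  Position 3 ('c'): freq=4, skip
  Position 4 ('c'): freq=4, skip
  Position 5 ('a'): freq=2, skip
  Position 6 ('c'): freq=4, skip
  Position 7 ('a'): freq=2, skip
  Position 8 ('c'): freq=4, skip
  Position 9 ('d'): freq=2, skip
  No unique character found => answer = -1

-1


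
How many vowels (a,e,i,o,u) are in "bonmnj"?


Input: bonmnj
Checking each character:
  'b' at position 0: consonant
  'o' at position 1: vowel (running total: 1)
  'n' at position 2: consonant
  'm' at position 3: consonant
  'n' at position 4: consonant
  'j' at position 5: consonant
Total vowels: 1

1


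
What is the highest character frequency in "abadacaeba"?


Input: abadacaeba
Character counts:
  'a': 5
  'b': 2
  'c': 1
  'd': 1
  'e': 1
Maximum frequency: 5

5


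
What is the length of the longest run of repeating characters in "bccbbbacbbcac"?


Input: "bccbbbacbbcac"
Scanning for longest run:
  Position 1 ('c'): new char, reset run to 1
  Position 2 ('c'): continues run of 'c', length=2
  Position 3 ('b'): new char, reset run to 1
  Position 4 ('b'): continues run of 'b', length=2
  Position 5 ('b'): continues run of 'b', length=3
  Position 6 ('a'): new char, reset run to 1
  Position 7 ('c'): new char, reset run to 1
  Position 8 ('b'): new char, reset run to 1
  Position 9 ('b'): continues run of 'b', length=2
  Position 10 ('c'): new char, reset run to 1
  Position 11 ('a'): new char, reset run to 1
  Position 12 ('c'): new char, reset run to 1
Longest run: 'b' with length 3

3


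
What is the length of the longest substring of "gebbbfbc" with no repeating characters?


Input: "gebbbfbc"
Sliding window (track last position of each char):
  Position 0 ('g'): window [0,0] length 1 -- new best
  Position 1 ('e'): window [0,1] length 2 -- new best
  Position 2 ('b'): window [0,2] length 3 -- new best
  Position 3 ('b'): repeat (last at 2), move window start to 3
  Position 3 ('b'): window [3,3] length 1
  Position 4 ('b'): repeat (last at 3), move window start to 4
  Position 4 ('b'): window [4,4] length 1
  Position 5 ('f'): window [4,5] length 2
  Position 6 ('b'): repeat (last at 4), move window start to 5
  Position 6 ('b'): window [5,6] length 2
  Position 7 ('c'): window [5,7] length 3
Longest substring with no repeats: "geb" with length 3

3


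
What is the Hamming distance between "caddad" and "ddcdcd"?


Comparing "caddad" and "ddcdcd" position by position:
  Position 0: 'c' vs 'd' => differ
  Position 1: 'a' vs 'd' => differ
  Position 2: 'd' vs 'c' => differ
  Position 3: 'd' vs 'd' => same
  Position 4: 'a' vs 'c' => differ
  Position 5: 'd' vs 'd' => same
Total differences (Hamming distance): 4

4


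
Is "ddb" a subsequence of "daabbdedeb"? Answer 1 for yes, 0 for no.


Check if "ddb" is a subsequence of "daabbdedeb"
Greedy scan:
  Position 0 ('d'): matches sub[0] = 'd'
  Position 1 ('a'): no match needed
  Position 2 ('a'): no match needed
  Position 3 ('b'): no match needed
  Position 4 ('b'): no match needed
  Position 5 ('d'): matches sub[1] = 'd'
  Position 6 ('e'): no match needed
  Position 7 ('d'): no match needed
  Position 8 ('e'): no match needed
  Position 9 ('b'): matches sub[2] = 'b'
All 3 characters matched => is a subsequence

1


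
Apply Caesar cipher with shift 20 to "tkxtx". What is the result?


Caesar cipher: shift "tkxtx" by 20
  't' (pos 19) + 20 = pos 13 = 'n'
  'k' (pos 10) + 20 = pos 4 = 'e'
  'x' (pos 23) + 20 = pos 17 = 'r'
  't' (pos 19) + 20 = pos 13 = 'n'
  'x' (pos 23) + 20 = pos 17 = 'r'
Result: nernr

nernr


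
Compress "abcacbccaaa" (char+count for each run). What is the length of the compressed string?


Input: abcacbccaaa
Runs:
  'a' x 1 => "a1"
  'b' x 1 => "b1"
  'c' x 1 => "c1"
  'a' x 1 => "a1"
  'c' x 1 => "c1"
  'b' x 1 => "b1"
  'c' x 2 => "c2"
  'a' x 3 => "a3"
Compressed: "a1b1c1a1c1b1c2a3"
Compressed length: 16

16


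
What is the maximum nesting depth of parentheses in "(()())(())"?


Input: "(()())(())"
Tracking depth:
  Position 0 '(': depth becomes 1
  Position 1 '(': depth becomes 2
  Position 2 ')': depth becomes 1
  Position 3 '(': depth becomes 2
  Position 4 ')': depth becomes 1
  Position 5 ')': depth becomes 0
  Position 6 '(': depth becomes 1
  Position 7 '(': depth becomes 2
  Position 8 ')': depth becomes 1
  Position 9 ')': depth becomes 0
Maximum depth reached: 2

2


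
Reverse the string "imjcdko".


Input: imjcdko
Reading characters right to left:
  Position 6: 'o'
  Position 5: 'k'
  Position 4: 'd'
  Position 3: 'c'
  Position 2: 'j'
  Position 1: 'm'
  Position 0: 'i'
Reversed: okdcjmi

okdcjmi


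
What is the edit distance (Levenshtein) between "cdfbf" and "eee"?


Computing edit distance: "cdfbf" -> "eee"
DP table:
           e    e    e
      0    1    2    3
  c   1    1    2    3
  d   2    2    2    3
  f   3    3    3    3
  b   4    4    4    4
  f   5    5    5    5
Edit distance = dp[5][3] = 5

5


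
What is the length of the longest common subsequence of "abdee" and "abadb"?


LCS of "abdee" and "abadb"
DP table:
           a    b    a    d    b
      0    0    0    0    0    0
  a   0    1    1    1    1    1
  b   0    1    2    2    2    2
  d   0    1    2    2    3    3
  e   0    1    2    2    3    3
  e   0    1    2    2    3    3
LCS length = dp[5][5] = 3

3


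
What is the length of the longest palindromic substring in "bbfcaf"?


Input: "bbfcaf"
Checking substrings for palindromes:
  [0:2] "bb" (len 2) => palindrome
Longest palindromic substring: "bb" with length 2

2


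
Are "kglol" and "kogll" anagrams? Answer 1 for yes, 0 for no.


Strings: "kglol", "kogll"
Sorted first:  gkllo
Sorted second: gkllo
Sorted forms match => anagrams

1


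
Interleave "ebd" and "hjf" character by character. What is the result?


Interleaving "ebd" and "hjf":
  Position 0: 'e' from first, 'h' from second => "eh"
  Position 1: 'b' from first, 'j' from second => "bj"
  Position 2: 'd' from first, 'f' from second => "df"
Result: ehbjdf

ehbjdf


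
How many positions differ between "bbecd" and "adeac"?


Comparing "bbecd" and "adeac" position by position:
  Position 0: 'b' vs 'a' => DIFFER
  Position 1: 'b' vs 'd' => DIFFER
  Position 2: 'e' vs 'e' => same
  Position 3: 'c' vs 'a' => DIFFER
  Position 4: 'd' vs 'c' => DIFFER
Positions that differ: 4

4


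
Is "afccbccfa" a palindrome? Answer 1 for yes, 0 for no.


Input: afccbccfa
Reversed: afccbccfa
  Compare pos 0 ('a') with pos 8 ('a'): match
  Compare pos 1 ('f') with pos 7 ('f'): match
  Compare pos 2 ('c') with pos 6 ('c'): match
  Compare pos 3 ('c') with pos 5 ('c'): match
Result: palindrome

1


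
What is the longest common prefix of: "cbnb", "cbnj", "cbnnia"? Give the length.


Words: cbnb, cbnj, cbnnia
  Position 0: all 'c' => match
  Position 1: all 'b' => match
  Position 2: all 'n' => match
  Position 3: ('b', 'j', 'n') => mismatch, stop
LCP = "cbn" (length 3)

3


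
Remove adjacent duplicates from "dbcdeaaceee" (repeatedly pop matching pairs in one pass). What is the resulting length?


Input: dbcdeaaceee
Stack-based adjacent duplicate removal:
  Read 'd': push. Stack: d
  Read 'b': push. Stack: db
  Read 'c': push. Stack: dbc
  Read 'd': push. Stack: dbcd
  Read 'e': push. Stack: dbcde
  Read 'a': push. Stack: dbcdea
  Read 'a': matches stack top 'a' => pop. Stack: dbcde
  Read 'c': push. Stack: dbcdec
  Read 'e': push. Stack: dbcdece
  Read 'e': matches stack top 'e' => pop. Stack: dbcdec
  Read 'e': push. Stack: dbcdece
Final stack: "dbcdece" (length 7)

7


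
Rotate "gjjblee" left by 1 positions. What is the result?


Input: "gjjblee", rotate left by 1
First 1 characters: "g"
Remaining characters: "jjblee"
Concatenate remaining + first: "jjblee" + "g" = "jjbleeg"

jjbleeg


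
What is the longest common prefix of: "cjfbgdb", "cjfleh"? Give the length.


Words: cjfbgdb, cjfleh
  Position 0: all 'c' => match
  Position 1: all 'j' => match
  Position 2: all 'f' => match
  Position 3: ('b', 'l') => mismatch, stop
LCP = "cjf" (length 3)

3


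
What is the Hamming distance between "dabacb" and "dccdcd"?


Comparing "dabacb" and "dccdcd" position by position:
  Position 0: 'd' vs 'd' => same
  Position 1: 'a' vs 'c' => differ
  Position 2: 'b' vs 'c' => differ
  Position 3: 'a' vs 'd' => differ
  Position 4: 'c' vs 'c' => same
  Position 5: 'b' vs 'd' => differ
Total differences (Hamming distance): 4

4


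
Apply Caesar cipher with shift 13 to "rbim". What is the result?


Caesar cipher: shift "rbim" by 13
  'r' (pos 17) + 13 = pos 4 = 'e'
  'b' (pos 1) + 13 = pos 14 = 'o'
  'i' (pos 8) + 13 = pos 21 = 'v'
  'm' (pos 12) + 13 = pos 25 = 'z'
Result: eovz

eovz


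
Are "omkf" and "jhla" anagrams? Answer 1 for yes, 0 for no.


Strings: "omkf", "jhla"
Sorted first:  fkmo
Sorted second: ahjl
Differ at position 0: 'f' vs 'a' => not anagrams

0


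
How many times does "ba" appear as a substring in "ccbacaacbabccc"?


Searching for "ba" in "ccbacaacbabccc"
Scanning each position:
  Position 0: "cc" => no
  Position 1: "cb" => no
  Position 2: "ba" => MATCH
  Position 3: "ac" => no
  Position 4: "ca" => no
  Position 5: "aa" => no
  Position 6: "ac" => no
  Position 7: "cb" => no
  Position 8: "ba" => MATCH
  Position 9: "ab" => no
  Position 10: "bc" => no
  Position 11: "cc" => no
  Position 12: "cc" => no
Total occurrences: 2

2


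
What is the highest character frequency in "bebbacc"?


Input: bebbacc
Character counts:
  'a': 1
  'b': 3
  'c': 2
  'e': 1
Maximum frequency: 3

3


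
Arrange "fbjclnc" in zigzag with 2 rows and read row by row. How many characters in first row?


Zigzag "fbjclnc" into 2 rows:
Placing characters:
  'f' => row 0
  'b' => row 1
  'j' => row 0
  'c' => row 1
  'l' => row 0
  'n' => row 1
  'c' => row 0
Rows:
  Row 0: "fjlc"
  Row 1: "bcn"
First row length: 4

4


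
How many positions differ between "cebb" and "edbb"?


Comparing "cebb" and "edbb" position by position:
  Position 0: 'c' vs 'e' => DIFFER
  Position 1: 'e' vs 'd' => DIFFER
  Position 2: 'b' vs 'b' => same
  Position 3: 'b' vs 'b' => same
Positions that differ: 2

2


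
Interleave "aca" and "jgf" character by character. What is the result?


Interleaving "aca" and "jgf":
  Position 0: 'a' from first, 'j' from second => "aj"
  Position 1: 'c' from first, 'g' from second => "cg"
  Position 2: 'a' from first, 'f' from second => "af"
Result: ajcgaf

ajcgaf


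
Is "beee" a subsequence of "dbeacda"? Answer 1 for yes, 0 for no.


Check if "beee" is a subsequence of "dbeacda"
Greedy scan:
  Position 0 ('d'): no match needed
  Position 1 ('b'): matches sub[0] = 'b'
  Position 2 ('e'): matches sub[1] = 'e'
  Position 3 ('a'): no match needed
  Position 4 ('c'): no match needed
  Position 5 ('d'): no match needed
  Position 6 ('a'): no match needed
Only matched 2/4 characters => not a subsequence

0
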